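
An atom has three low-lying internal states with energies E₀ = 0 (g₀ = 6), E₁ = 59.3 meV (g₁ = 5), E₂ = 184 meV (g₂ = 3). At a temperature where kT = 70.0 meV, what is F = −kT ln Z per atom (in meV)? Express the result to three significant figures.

-149 meV

Eᵢ/kT = 0, 0.84714, 2.6286.
Z = Σ gᵢe^(−Eᵢ/kT) = 6·e^(−0) + 5·e^(−0.84714) + 3·e^(−2.6286) = 6.0000 + 2.1432 + 0.21654 = 8.3597.
F = −kT ln Z = −70.0 × ln(8.3597) = −70.0 × 2.1234 = -149 meV.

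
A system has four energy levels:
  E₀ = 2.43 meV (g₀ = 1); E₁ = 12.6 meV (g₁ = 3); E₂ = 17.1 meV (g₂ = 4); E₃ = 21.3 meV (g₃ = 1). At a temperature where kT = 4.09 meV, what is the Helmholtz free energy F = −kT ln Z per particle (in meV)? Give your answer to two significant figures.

Eᵢ/kT = 0.5941, 3.081, 4.181, 5.208.
Z = Σ gᵢe^(−Eᵢ/kT) = 1·e^(−0.5941) + 3·e^(−3.081) + 4·e^(−4.181) + 1·e^(−5.208) = 0.5521 + 0.1377 + 0.06113 + 0.005473 = 0.7564.
F = −kT ln Z = −4.09 × ln(0.7564) = −4.09 × -0.2792 = 1.1 meV.

1.1 meV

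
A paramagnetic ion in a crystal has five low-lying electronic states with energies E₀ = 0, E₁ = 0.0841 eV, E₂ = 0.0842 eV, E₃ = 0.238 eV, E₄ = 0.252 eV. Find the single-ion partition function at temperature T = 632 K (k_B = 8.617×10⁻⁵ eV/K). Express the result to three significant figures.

k_BT = 8.617×10⁻⁵ × 632 K = 0.054459 eV.
Eᵢ/kT = 0, 1.5443, 1.5461, 4.3703, 4.6273.
Z = Σ e^(−Eᵢ/kT) = e^(−0) + e^(−1.5443) + e^(−1.5461) + e^(−4.3703) + e^(−4.6273) = 1.0000 + 0.21346 + 0.21308 + 0.012647 + 0.0097811 = 1.4490.

Z = 1.45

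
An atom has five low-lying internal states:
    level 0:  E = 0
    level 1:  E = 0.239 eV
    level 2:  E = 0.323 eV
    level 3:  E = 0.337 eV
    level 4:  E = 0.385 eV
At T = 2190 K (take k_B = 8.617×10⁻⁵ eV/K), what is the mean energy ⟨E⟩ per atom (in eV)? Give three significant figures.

0.132 eV

k_BT = 8.617×10⁻⁵ × 2190 K = 0.18871 eV.
Eᵢ/kT = 0, 1.2665, 1.7116, 1.7858, 2.0402.
Z = Σ e^(−Eᵢ/kT) = e^(−0) + e^(−1.2665) + e^(−1.7116) + e^(−1.7858) + e^(−2.0402) = 1.0000 + 0.28182 + 0.18058 + 0.16766 + 0.13000 = 1.7601.
⟨E⟩ = Σ Eᵢ e^(−Eᵢ/kT) / Z = (0·1.0000 + 0.239·0.28182 + 0.323·0.18058 + 0.337·0.16766 + 0.385·0.13000) / 1.7601 = 0.132 eV.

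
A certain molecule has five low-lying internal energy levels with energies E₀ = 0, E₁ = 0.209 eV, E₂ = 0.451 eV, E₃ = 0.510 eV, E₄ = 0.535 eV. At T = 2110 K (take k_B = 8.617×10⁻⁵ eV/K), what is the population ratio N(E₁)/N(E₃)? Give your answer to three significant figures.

5.24

k_BT = 8.617×10⁻⁵ × 2110 K = 0.18182 eV.
n₁/n₃ = exp[−(E₁−E₃)/kT] = exp(−(-0.301 eV)/(0.18182 eV)) = exp(1.6555) = 5.24.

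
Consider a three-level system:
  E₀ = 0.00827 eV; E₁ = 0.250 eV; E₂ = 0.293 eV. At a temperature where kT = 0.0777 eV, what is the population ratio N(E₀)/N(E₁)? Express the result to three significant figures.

22.4

n₀/n₁ = exp[−(E₀−E₁)/kT] = exp(−(-0.24173 eV)/(0.0777 eV)) = exp(3.1111) = 22.4.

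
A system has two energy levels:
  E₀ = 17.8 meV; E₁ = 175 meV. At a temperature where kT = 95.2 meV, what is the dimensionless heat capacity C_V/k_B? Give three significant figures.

0.368

Eᵢ/kT = 0.18697, 1.8382.
Z = Σ e^(−Eᵢ/kT) = e^(−0.18697) + e^(−1.8382) = 0.82947 + 0.15910 = 0.98857.
⟨E⟩ = 43.100 meV, ⟨E²⟩ = 5194.6 meV².
C_V/k_B = (⟨E²⟩ − ⟨E⟩²)/(kT)² = (5194.6 − 1857.6)/9063.0 = 0.368.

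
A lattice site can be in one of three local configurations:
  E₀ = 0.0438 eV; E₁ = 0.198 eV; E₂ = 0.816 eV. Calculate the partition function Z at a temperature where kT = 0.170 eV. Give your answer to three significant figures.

Eᵢ/kT = 0.25765, 1.1647, 4.8000.
Z = Σ e^(−Eᵢ/kT) = e^(−0.25765) + e^(−1.1647) + e^(−4.8000) = 0.77287 + 0.31202 + 0.0082297 = 1.0931.

Z = 1.09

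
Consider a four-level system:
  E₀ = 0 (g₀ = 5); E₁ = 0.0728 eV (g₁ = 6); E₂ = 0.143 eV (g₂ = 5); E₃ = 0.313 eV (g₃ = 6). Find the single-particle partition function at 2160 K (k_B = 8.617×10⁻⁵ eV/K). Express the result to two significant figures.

Z = 12

k_BT = 8.617×10⁻⁵ × 2160 K = 0.1861 eV.
Eᵢ/kT = 0, 0.3912, 0.7684, 1.682.
Z = Σ gᵢe^(−Eᵢ/kT) = 5·e^(−0) + 6·e^(−0.3912) + 5·e^(−0.7684) + 6·e^(−1.682) = 5.000 + 4.057 + 2.319 + 1.116 = 12.49.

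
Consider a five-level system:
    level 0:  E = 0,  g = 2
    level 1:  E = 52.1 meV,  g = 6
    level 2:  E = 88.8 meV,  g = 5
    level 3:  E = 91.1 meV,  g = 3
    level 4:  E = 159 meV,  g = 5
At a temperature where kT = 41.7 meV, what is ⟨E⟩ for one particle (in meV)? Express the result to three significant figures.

Eᵢ/kT = 0, 1.2494, 2.1295, 2.1847, 3.8129.
Z = Σ gᵢe^(−Eᵢ/kT) = 2·e^(−0) + 6·e^(−1.2494) + 5·e^(−2.1295) + 3·e^(−2.1847) + 5·e^(−3.8129) = 2.0000 + 1.7201 + 0.59448 + 0.33753 + 0.11042 = 4.7625.
⟨E⟩ = Σ Eᵢ gᵢe^(−Eᵢ/kT) / Z = (0·2.0000 + 52.1·1.7201 + 88.8·0.59448 + 91.1·0.33753 + 159·0.11042) / 4.7625 = 40.0 meV.

40.0 meV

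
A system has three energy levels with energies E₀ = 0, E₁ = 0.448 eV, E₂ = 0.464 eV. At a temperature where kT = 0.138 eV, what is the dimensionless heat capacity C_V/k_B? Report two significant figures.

0.70

Eᵢ/kT = 0, 3.246, 3.362.
Z = Σ e^(−Eᵢ/kT) = e^(−0) + e^(−3.246) + e^(−3.362) = 1.000 + 0.03893 + 0.03467 = 1.074.
⟨E⟩ = 0.03122 eV, ⟨E²⟩ = 0.01423 eV².
C_V/k_B = (⟨E²⟩ − ⟨E⟩²)/(kT)² = (0.01423 − 0.0009747)/0.01904 = 0.70.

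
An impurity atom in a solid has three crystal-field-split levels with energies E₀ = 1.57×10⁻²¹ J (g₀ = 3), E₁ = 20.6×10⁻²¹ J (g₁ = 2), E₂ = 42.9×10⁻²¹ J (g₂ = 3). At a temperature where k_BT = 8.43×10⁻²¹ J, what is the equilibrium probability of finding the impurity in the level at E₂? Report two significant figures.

0.0069

Eᵢ/kT = 0.1862, 2.444, 5.089.
Z = Σ gᵢe^(−Eᵢ/kT) = 3·e^(−0.1862) + 2·e^(−2.444) + 3·e^(−5.089) = 2.490 + 0.1736 + 0.01849 = 2.682.
P₂ = g₂ e^(−E₂/kT) / Z = 0.01849/2.682 = 0.0069.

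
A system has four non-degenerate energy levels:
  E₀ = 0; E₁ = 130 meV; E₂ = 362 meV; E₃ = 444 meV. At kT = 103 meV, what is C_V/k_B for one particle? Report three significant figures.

0.652

Eᵢ/kT = 0, 1.2621, 3.5146, 4.3107.
Z = Σ e^(−Eᵢ/kT) = e^(−0) + e^(−1.2621) + e^(−3.5146) + e^(−4.3107) = 1.0000 + 0.28306 + 0.029760 + 0.013424 = 1.3262.
⟨E⟩ = 40.364 meV, ⟨E²⟩ = 8543.2 meV².
C_V/k_B = (⟨E²⟩ − ⟨E⟩²)/(kT)² = (8543.2 − 1629.3)/10609 = 0.652.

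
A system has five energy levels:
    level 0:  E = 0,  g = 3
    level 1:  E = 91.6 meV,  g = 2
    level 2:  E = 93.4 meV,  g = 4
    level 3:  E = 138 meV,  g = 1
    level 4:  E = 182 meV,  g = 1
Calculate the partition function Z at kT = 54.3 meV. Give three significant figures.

Eᵢ/kT = 0, 1.6869, 1.7201, 2.5414, 3.3517.
Z = Σ gᵢe^(−Eᵢ/kT) = 3·e^(−0) + 2·e^(−1.6869) + 4·e^(−1.7201) + 1·e^(−2.5414) + 1·e^(−3.3517) = 3.0000 + 0.37018 + 0.71619 + 0.078756 + 0.035025 = 4.2002.

Z = 4.20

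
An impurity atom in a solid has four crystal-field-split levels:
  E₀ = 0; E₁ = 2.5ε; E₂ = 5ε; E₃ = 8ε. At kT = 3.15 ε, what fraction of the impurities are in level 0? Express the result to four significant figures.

0.5762

Eᵢ/kT = 0, 0.793651, 1.58730, 2.53968.
Z = Σ e^(−Eᵢ/kT) = e^(−0) + e^(−0.793651) + e^(−1.58730) + e^(−2.53968) = 1.00000 + 0.452191 + 0.204477 + 0.0788916 = 1.73556.
P₀ = e^(−E₀/kT) / Z = 1.00000/1.73556 = 0.5762.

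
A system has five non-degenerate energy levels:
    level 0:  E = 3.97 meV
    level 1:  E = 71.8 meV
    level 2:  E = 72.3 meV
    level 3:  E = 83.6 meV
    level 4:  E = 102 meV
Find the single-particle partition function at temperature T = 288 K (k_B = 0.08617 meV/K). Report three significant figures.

Z = 1.01

k_BT = 0.08617 × 288 K = 24.817 meV.
Eᵢ/kT = 0.15997, 2.8932, 2.9133, 3.3687, 4.1101.
Z = Σ e^(−Eᵢ/kT) = e^(−0.15997) + e^(−2.8932) + e^(−2.9133) + e^(−3.3687) + e^(−4.1101) = 0.85217 + 0.055399 + 0.054296 + 0.034434 + 0.016406 = 1.0127.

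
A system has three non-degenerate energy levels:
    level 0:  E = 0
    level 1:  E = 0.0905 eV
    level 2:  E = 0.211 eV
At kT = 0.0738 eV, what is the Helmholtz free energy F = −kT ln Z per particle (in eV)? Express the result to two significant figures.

Eᵢ/kT = 0, 1.226, 2.859.
Z = Σ e^(−Eᵢ/kT) = e^(−0) + e^(−1.226) + e^(−2.859) = 1.000 + 0.2935 + 0.05733 = 1.351.
F = −kT ln Z = −0.0738 × ln(1.351) = −0.0738 × 0.3008 = -0.022 eV.

-0.022 eV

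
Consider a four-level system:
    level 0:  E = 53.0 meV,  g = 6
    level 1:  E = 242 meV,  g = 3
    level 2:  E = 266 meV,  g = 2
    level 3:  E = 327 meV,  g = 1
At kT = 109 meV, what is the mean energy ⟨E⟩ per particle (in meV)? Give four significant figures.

79.50 meV

Eᵢ/kT = 0.486239, 2.22018, 2.44037, 3.00000.
Z = Σ gᵢe^(−Eᵢ/kT) = 6·e^(−0.486239) + 3·e^(−2.22018) + 2·e^(−2.44037) + 1·e^(−3.00000) = 3.68961 + 0.325769 + 0.174257 + 0.0497871 = 4.23942.
⟨E⟩ = Σ Eᵢ gᵢe^(−Eᵢ/kT) / Z = (53.0·3.68961 + 242·0.325769 + 266·0.174257 + 327·0.0497871) / 4.23942 = 79.50 meV.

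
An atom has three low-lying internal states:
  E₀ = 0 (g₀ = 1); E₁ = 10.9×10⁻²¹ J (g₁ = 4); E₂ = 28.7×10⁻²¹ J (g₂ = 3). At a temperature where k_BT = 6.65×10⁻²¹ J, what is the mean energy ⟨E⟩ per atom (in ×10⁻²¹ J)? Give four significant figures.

Eᵢ/kT = 0, 1.63910, 4.31579.
Z = Σ gᵢe^(−Eᵢ/kT) = 1·e^(−0) + 4·e^(−1.63910) + 3·e^(−4.31579) = 1.00000 + 0.776619 + 0.0400680 = 1.81669.
⟨E⟩ = Σ Eᵢ gᵢe^(−Eᵢ/kT) / Z = (0·1.00000 + 10.9·0.776619 + 28.7·0.0400680) / 1.81669 = 5.293 ×10⁻²¹ J.

5.293 ×10⁻²¹ J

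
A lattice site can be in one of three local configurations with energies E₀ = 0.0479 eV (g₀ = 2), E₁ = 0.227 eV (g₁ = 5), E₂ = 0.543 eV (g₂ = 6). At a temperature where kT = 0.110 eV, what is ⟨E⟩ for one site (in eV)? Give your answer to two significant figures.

Eᵢ/kT = 0.4355, 2.064, 4.936.
Z = Σ gᵢe^(−Eᵢ/kT) = 2·e^(−0.4355) + 5·e^(−2.064) + 6·e^(−4.936) = 1.294 + 0.6347 + 0.04310 = 1.972.
⟨E⟩ = Σ Eᵢ gᵢe^(−Eᵢ/kT) / Z = (0.0479·1.294 + 0.227·0.6347 + 0.543·0.04310) / 1.972 = 0.12 eV.

0.12 eV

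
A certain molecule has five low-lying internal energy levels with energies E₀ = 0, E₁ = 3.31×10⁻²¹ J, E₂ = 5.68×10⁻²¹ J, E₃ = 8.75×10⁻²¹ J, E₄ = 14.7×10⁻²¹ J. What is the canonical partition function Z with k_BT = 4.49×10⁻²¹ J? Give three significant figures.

Z = 1.94

Eᵢ/kT = 0, 0.73719, 1.2650, 1.9488, 3.2739.
Z = Σ e^(−Eᵢ/kT) = e^(−0) + e^(−0.73719) + e^(−1.2650) + e^(−1.9488) + e^(−3.2739) = 1.0000 + 0.47846 + 0.28224 + 0.14244 + 0.037858 = 1.9410.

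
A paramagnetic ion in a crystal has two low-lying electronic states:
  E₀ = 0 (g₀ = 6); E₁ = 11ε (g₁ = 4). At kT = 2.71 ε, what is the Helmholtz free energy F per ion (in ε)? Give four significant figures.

Eᵢ/kT = 0, 4.05904.
Z = Σ gᵢe^(−Eᵢ/kT) = 6·e^(−0) + 4·e^(−4.05904) = 6.00000 + 0.0690623 = 6.06906.
F = −kT ln Z = −2.71 × ln(6.06906) = −2.71 × 1.80320 = -4.887 ε.

-4.887 ε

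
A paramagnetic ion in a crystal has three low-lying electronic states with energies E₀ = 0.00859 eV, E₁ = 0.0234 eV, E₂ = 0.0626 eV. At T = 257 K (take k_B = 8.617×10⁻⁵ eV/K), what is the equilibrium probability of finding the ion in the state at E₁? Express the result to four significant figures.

0.3203

k_BT = 8.617×10⁻⁵ × 257 K = 0.0221457 eV.
Eᵢ/kT = 0.387886, 1.05664, 2.82673.
Z = Σ e^(−Eᵢ/kT) = e^(−0.387886) + e^(−1.05664) + e^(−2.82673) = 0.678490 + 0.347622 + 0.0592061 = 1.08532.
P₁ = e^(−E₁/kT) / Z = 0.347622/1.08532 = 0.3203.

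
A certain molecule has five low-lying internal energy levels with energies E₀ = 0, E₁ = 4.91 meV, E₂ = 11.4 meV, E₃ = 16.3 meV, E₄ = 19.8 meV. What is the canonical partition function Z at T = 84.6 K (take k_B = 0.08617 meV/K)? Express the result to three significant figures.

k_BT = 0.08617 × 84.6 K = 7.2900 meV.
Eᵢ/kT = 0, 0.67353, 1.5638, 2.2359, 2.7160.
Z = Σ e^(−Eᵢ/kT) = e^(−0) + e^(−0.67353) + e^(−1.5638) + e^(−2.2359) + e^(−2.7160) = 1.0000 + 0.50991 + 0.20934 + 0.10690 + 0.066139 = 1.8923.

Z = 1.89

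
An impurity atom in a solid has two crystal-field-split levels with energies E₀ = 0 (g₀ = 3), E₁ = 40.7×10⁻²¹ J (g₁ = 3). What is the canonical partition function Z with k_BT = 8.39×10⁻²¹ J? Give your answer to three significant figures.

Z = 3.02

Eᵢ/kT = 0, 4.8510.
Z = Σ gᵢe^(−Eᵢ/kT) = 3·e^(−0) + 3·e^(−4.8510) = 3.0000 + 0.023462 = 3.0235.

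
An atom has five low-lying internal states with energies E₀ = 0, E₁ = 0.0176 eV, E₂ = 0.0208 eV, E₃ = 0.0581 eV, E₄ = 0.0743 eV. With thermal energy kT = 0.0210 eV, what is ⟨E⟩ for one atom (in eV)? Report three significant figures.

Eᵢ/kT = 0, 0.83810, 0.99048, 2.7667, 3.5381.
Z = Σ e^(−Eᵢ/kT) = e^(−0) + e^(−0.83810) + e^(−0.99048) + e^(−2.7667) + e^(−3.5381) = 1.0000 + 0.43253 + 0.37140 + 0.062869 + 0.029069 = 1.8959.
⟨E⟩ = Σ Eᵢ e^(−Eᵢ/kT) / Z = (0·1.0000 + 0.0176·0.43253 + 0.0208·0.37140 + 0.0581·0.062869 + 0.0743·0.029069) / 1.8959 = 0.0112 eV.

0.0112 eV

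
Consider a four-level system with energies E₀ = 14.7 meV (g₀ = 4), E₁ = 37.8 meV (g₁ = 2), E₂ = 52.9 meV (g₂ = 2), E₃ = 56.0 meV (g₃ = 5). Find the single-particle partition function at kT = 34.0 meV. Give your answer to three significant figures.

Eᵢ/kT = 0.43235, 1.1118, 1.5559, 1.6471.
Z = Σ gᵢe^(−Eᵢ/kT) = 4·e^(−0.43235) + 2·e^(−1.1118) + 2·e^(−1.5559) + 5·e^(−1.6471) = 2.5959 + 0.65793 + 0.42200 + 0.96304 = 4.6389.

Z = 4.64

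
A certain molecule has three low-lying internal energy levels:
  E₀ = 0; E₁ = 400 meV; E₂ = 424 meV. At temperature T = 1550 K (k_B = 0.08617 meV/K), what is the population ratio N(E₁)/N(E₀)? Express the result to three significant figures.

0.0500

k_BT = 0.08617 × 1550 K = 133.56 meV.
n₁/n₀ = exp[−(E₁−E₀)/kT] = exp(−(400 meV)/(133.56 meV)) = exp(-2.9949) = 0.0500.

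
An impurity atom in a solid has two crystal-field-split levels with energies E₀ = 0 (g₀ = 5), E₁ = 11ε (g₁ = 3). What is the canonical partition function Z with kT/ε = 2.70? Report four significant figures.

Z = 5.051

Eᵢ/kT = 0, 4.07407.
Z = Σ gᵢe^(−Eᵢ/kT) = 5·e^(−0) + 3·e^(−4.07407) = 5.00000 + 0.0510241 = 5.05102.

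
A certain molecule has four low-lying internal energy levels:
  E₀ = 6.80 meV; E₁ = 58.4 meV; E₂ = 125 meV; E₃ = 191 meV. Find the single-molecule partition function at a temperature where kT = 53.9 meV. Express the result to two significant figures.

Eᵢ/kT = 0.1262, 1.083, 2.319, 3.544.
Z = Σ e^(−Eᵢ/kT) = e^(−0.1262) + e^(−1.083) + e^(−2.319) + e^(−3.544) = 0.8814 + 0.3386 + 0.09837 + 0.02890 = 1.347.

Z = 1.3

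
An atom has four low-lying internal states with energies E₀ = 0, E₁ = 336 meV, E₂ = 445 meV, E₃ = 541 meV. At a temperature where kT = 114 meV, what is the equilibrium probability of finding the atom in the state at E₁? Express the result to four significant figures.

0.04853

Eᵢ/kT = 0, 2.94737, 3.90351, 4.74561.
Z = Σ e^(−Eᵢ/kT) = e^(−0) + e^(−2.94737) + e^(−3.90351) + e^(−4.74561) = 1.00000 + 0.0524775 + 0.0201710 + 0.00868976 = 1.08134.
P₁ = e^(−E₁/kT) / Z = 0.0524775/1.08134 = 0.04853.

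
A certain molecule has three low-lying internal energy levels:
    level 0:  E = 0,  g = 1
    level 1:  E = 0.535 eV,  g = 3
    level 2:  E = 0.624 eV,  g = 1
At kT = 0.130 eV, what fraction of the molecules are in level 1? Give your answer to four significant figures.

Eᵢ/kT = 0, 4.11538, 4.80000.
Z = Σ gᵢe^(−Eᵢ/kT) = 1·e^(−0) + 3·e^(−4.11538) + 1·e^(−4.80000) = 1.00000 + 0.0489592 + 0.00822975 = 1.05719.
P₁ = g₁ e^(−E₁/kT) / Z = 0.0489592/1.05719 = 0.04631.

0.04631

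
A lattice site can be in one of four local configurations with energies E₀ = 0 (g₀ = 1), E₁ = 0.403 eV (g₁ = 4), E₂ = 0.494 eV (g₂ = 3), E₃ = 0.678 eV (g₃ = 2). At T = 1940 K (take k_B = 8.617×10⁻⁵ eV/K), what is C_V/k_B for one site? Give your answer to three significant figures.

1.70

k_BT = 8.617×10⁻⁵ × 1940 K = 0.16717 eV.
Eᵢ/kT = 0, 2.4107, 2.9551, 4.0558.
Z = Σ gᵢe^(−Eᵢ/kT) = 1·e^(−0) + 4·e^(−2.4107) + 3·e^(−2.9551) + 2·e^(−4.0558) = 1.0000 + 0.35901 + 0.15622 + 0.034643 = 1.5499.
⟨E⟩ = 0.15830 eV, ⟨E²⟩ = 0.072492 eV².
C_V/k_B = (⟨E²⟩ − ⟨E⟩²)/(kT)² = (0.072492 − 0.025059)/0.027946 = 1.70.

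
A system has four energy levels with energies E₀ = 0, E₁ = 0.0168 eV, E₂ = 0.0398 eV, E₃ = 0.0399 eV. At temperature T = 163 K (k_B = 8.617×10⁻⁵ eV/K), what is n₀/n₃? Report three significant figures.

17.1

k_BT = 8.617×10⁻⁵ × 163 K = 0.014046 eV.
n₀/n₃ = exp[−(E₀−E₃)/kT] = exp(−(-0.0399 eV)/(0.014046 eV)) = exp(2.8407) = 17.1.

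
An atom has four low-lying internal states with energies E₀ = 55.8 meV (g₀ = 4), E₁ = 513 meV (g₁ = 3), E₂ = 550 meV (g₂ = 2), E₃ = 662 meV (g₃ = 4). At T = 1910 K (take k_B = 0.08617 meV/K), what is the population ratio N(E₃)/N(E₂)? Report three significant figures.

1.01

k_BT = 0.08617 × 1910 K = 164.58 meV.
n₃/n₂ = (g₃/g₂) exp[−(E₃−E₂)/kT] = (4/2) × exp(−(112 meV)/(164.58 meV)) = (4/2) × exp(-0.68052) = 1.01.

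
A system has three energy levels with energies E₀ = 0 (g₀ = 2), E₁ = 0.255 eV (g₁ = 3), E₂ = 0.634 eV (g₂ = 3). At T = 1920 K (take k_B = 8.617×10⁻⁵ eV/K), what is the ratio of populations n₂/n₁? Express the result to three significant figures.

0.101

k_BT = 8.617×10⁻⁵ × 1920 K = 0.16545 eV.
n₂/n₁ = (g₂/g₁) exp[−(E₂−E₁)/kT] = (3/3) × exp(−(0.379 eV)/(0.16545 eV)) = (3/3) × exp(-2.2907) = 0.101.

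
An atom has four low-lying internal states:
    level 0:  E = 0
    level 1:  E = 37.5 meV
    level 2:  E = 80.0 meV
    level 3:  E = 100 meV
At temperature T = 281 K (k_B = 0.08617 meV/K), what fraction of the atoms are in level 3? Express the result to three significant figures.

0.0127

k_BT = 0.08617 × 281 K = 24.214 meV.
Eᵢ/kT = 0, 1.5487, 3.3039, 4.1298.
Z = Σ e^(−Eᵢ/kT) = e^(−0) + e^(−1.5487) + e^(−3.3039) + e^(−4.1298) = 1.0000 + 0.21252 + 0.036740 + 0.016086 = 1.2653.
P₃ = e^(−E₃/kT) / Z = 0.016086/1.2653 = 0.0127.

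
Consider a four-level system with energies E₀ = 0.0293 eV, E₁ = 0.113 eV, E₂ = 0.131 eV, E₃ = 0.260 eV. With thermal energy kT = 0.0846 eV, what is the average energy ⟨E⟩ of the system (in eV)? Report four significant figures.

Eᵢ/kT = 0.346336, 1.33570, 1.54846, 3.07329.
Z = Σ e^(−Eᵢ/kT) = e^(−0.346336) + e^(−1.33570) + e^(−1.54846) + e^(−3.07329) = 0.707275 + 0.262974 + 0.212575 + 0.0462687 = 1.22909.
⟨E⟩ = Σ Eᵢ e^(−Eᵢ/kT) / Z = (0.0293·0.707275 + 0.113·0.262974 + 0.131·0.212575 + 0.260·0.0462687) / 1.22909 = 0.07348 eV.

0.07348 eV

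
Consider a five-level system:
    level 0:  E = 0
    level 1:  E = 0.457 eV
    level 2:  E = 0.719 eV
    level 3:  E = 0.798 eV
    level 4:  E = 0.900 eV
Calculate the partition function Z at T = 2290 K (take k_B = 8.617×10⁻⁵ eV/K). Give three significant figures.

Z = 1.15

k_BT = 8.617×10⁻⁵ × 2290 K = 0.19733 eV.
Eᵢ/kT = 0, 2.3159, 3.6436, 4.0440, 4.5609.
Z = Σ e^(−Eᵢ/kT) = e^(−0) + e^(−2.3159) + e^(−3.6436) + e^(−4.0440) + e^(−4.5609) = 1.0000 + 0.098677 + 0.026158 + 0.017527 + 0.010453 = 1.1528.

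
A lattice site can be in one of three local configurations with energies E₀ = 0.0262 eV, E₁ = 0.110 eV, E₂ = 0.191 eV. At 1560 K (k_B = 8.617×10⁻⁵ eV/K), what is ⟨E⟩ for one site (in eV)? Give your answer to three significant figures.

k_BT = 8.617×10⁻⁵ × 1560 K = 0.13443 eV.
Eᵢ/kT = 0.19490, 0.81827, 1.4208.
Z = Σ e^(−Eᵢ/kT) = e^(−0.19490) + e^(−0.81827) + e^(−1.4208) = 0.82292 + 0.44119 + 0.24152 = 1.5056.
⟨E⟩ = Σ Eᵢ e^(−Eᵢ/kT) / Z = (0.0262·0.82292 + 0.110·0.44119 + 0.191·0.24152) / 1.5056 = 0.0772 eV.

0.0772 eV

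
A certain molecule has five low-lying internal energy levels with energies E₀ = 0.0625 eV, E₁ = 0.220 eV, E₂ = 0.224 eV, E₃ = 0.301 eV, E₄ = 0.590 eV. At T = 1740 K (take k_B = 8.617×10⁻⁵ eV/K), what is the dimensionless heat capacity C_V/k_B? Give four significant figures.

0.4995

k_BT = 8.617×10⁻⁵ × 1740 K = 0.149936 eV.
Eᵢ/kT = 0.416845, 1.46729, 1.49397, 2.00752, 3.93501.
Z = Σ e^(−Eᵢ/kT) = e^(−0.416845) + e^(−1.46729) + e^(−1.49397) + e^(−2.00752) + e^(−3.93501) = 0.659123 + 0.230549 + 0.224480 + 0.134321 + 0.0195455 = 1.26802.
⟨E⟩ = 0.153122 eV, ⟨E²⟩ = 0.0346763 eV².
C_V/k_B = (⟨E²⟩ − ⟨E⟩²)/(kT)² = (0.0346763 − 0.0234463)/0.0224808 = 0.4995.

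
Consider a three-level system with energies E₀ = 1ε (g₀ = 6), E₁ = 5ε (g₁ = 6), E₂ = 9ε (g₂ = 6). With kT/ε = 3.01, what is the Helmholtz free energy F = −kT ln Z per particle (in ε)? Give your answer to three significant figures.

-5.26 ε

Eᵢ/kT = 0.33223, 1.6611, 2.9900.
Z = Σ gᵢe^(−Eᵢ/kT) = 6·e^(−0.33223) + 6·e^(−1.6611) + 6·e^(−2.9900) = 4.3039 + 1.1396 + 0.30172 = 5.7452.
F = −kT ln Z = −3.01 × ln(5.7452) = −3.01 × 1.7484 = -5.26 ε.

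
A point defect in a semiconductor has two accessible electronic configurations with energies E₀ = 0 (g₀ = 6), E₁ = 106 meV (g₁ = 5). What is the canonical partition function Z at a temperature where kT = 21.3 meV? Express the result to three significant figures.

Eᵢ/kT = 0, 4.9765.
Z = Σ gᵢe^(−Eᵢ/kT) = 6·e^(−0) + 5·e^(−4.9765) = 6.0000 + 0.034491 = 6.0345.

Z = 6.03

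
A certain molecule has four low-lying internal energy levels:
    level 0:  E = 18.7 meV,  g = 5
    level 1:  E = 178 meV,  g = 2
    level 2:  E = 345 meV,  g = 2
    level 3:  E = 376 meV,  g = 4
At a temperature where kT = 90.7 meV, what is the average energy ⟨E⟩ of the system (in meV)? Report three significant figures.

37.1 meV

Eᵢ/kT = 0.20617, 1.9625, 3.8037, 4.1455.
Z = Σ gᵢe^(−Eᵢ/kT) = 5·e^(−0.20617) + 2·e^(−1.9625) + 2·e^(−3.8037) + 4·e^(−4.1455) = 4.0685 + 0.28101 + 0.044576 + 0.063342 = 4.4574.
⟨E⟩ = Σ Eᵢ gᵢe^(−Eᵢ/kT) / Z = (18.7·4.0685 + 178·0.28101 + 345·0.044576 + 376·0.063342) / 4.4574 = 37.1 meV.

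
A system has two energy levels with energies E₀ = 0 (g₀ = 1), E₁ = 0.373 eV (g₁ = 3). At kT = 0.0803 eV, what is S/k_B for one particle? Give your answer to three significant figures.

Eᵢ/kT = 0, 4.6451.
Z = Σ gᵢe^(−Eᵢ/kT) = 1·e^(−0) + 3·e^(−4.6451) = 1.0000 + 0.028826 = 1.0288.
⟨E⟩ = Σ EᵢPᵢ = 0.010451 eV.
S/k_B = ln Z + ⟨E⟩/kT = ln(1.0288) + 0.010451/0.0803 = 0.028393 + 0.13015 = 0.159.

0.159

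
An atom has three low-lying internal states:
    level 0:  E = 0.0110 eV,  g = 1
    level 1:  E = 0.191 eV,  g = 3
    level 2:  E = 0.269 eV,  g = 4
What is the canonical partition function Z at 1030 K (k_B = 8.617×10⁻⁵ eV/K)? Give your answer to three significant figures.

k_BT = 8.617×10⁻⁵ × 1030 K = 0.088755 eV.
Eᵢ/kT = 0.12394, 2.1520, 3.0308.
Z = Σ gᵢe^(−Eᵢ/kT) = 1·e^(−0.12394) + 3·e^(−2.1520) + 4·e^(−3.0308) = 0.88343 + 0.34875 + 0.19311 = 1.4253.

Z = 1.43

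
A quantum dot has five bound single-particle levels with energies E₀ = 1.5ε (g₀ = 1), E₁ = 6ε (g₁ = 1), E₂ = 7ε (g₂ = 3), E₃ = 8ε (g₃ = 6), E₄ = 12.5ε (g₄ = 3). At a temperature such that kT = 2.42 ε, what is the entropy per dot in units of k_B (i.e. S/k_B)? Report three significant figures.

Eᵢ/kT = 0.61983, 2.4793, 2.8926, 3.3058, 5.1653.
Z = Σ gᵢe^(−Eᵢ/kT) = 1·e^(−0.61983) + 1·e^(−2.4793) + 3·e^(−2.8926) + 6·e^(−3.3058) + 3·e^(−5.1653) = 0.53804 + 0.083802 + 0.16630 + 0.22002 + 0.017134 = 1.0253.
⟨E⟩ = Σ EᵢPᵢ = 4.3385 ε.
S/k_B = ln Z + ⟨E⟩/kT = ln(1.0253) + 4.3385/2.42 = 0.024985 + 1.7928 = 1.82.

1.82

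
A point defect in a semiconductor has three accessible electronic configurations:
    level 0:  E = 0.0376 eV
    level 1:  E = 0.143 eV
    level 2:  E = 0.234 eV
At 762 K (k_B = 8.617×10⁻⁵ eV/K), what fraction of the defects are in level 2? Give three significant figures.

k_BT = 8.617×10⁻⁵ × 762 K = 0.065662 eV.
Eᵢ/kT = 0.57263, 2.1778, 3.5637.
Z = Σ e^(−Eᵢ/kT) = e^(−0.57263) + e^(−2.1778) + e^(−3.5637) = 0.56404 + 0.11329 + 0.028334 = 0.70566.
P₂ = e^(−E₂/kT) / Z = 0.028334/0.70566 = 0.0402.

0.0402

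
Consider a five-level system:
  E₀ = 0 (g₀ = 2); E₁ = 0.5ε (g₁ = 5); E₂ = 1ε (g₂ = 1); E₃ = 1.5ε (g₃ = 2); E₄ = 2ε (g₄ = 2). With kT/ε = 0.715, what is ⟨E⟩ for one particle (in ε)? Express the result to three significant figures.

0.412 ε

Eᵢ/kT = 0, 0.69930, 1.3986, 2.0979, 2.7972.
Z = Σ gᵢe^(−Eᵢ/kT) = 2·e^(−0) + 5·e^(−0.69930) + 1·e^(−1.3986) + 2·e^(−2.0979) + 2·e^(−2.7972) = 2.0000 + 2.4847 + 0.24694 + 0.24543 + 0.12196 = 5.0990.
⟨E⟩ = Σ Eᵢ gᵢe^(−Eᵢ/kT) / Z = (0·2.0000 + 0.5·2.4847 + 1·0.24694 + 1.5·0.24543 + 2·0.12196) / 5.0990 = 0.412 ε.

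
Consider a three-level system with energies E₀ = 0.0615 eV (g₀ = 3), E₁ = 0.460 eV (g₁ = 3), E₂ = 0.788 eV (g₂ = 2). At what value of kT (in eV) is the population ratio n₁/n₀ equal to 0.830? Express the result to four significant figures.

2.139 eV

n₁/n₀ = (g₁/g₀) exp[−(E₁−E₀)/kT] = 0.830.
⇒ (E₁−E₀)/kT = ln((3/3)/0.830) = ln(1.20482) = 0.186330.
kT = 0.3985 eV / 0.186330 = 2.139 eV.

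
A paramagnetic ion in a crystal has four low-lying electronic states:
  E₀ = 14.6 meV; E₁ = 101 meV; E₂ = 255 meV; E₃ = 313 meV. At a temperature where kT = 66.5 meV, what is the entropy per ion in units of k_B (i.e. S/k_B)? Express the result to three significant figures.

Eᵢ/kT = 0.21955, 1.5188, 3.8346, 4.7068.
Z = Σ e^(−Eᵢ/kT) = e^(−0.21955) + e^(−1.5188) + e^(−3.8346) + e^(−4.7068) = 0.80288 + 0.21897 + 0.021610 + 0.0090336 = 1.0525.
⟨E⟩ = Σ EᵢPᵢ = 40.072 meV.
S/k_B = ln Z + ⟨E⟩/kT = ln(1.0525) + 40.072/66.5 = 0.051168 + 0.60259 = 0.654.

0.654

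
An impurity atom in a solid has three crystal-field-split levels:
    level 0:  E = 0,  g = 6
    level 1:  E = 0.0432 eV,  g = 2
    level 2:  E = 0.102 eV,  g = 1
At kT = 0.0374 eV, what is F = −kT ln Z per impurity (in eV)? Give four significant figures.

-0.07111 eV

Eᵢ/kT = 0, 1.15508, 2.72727.
Z = Σ gᵢe^(−Eᵢ/kT) = 6·e^(−0) + 2·e^(−1.15508) + 1·e^(−2.72727) = 6.00000 + 0.630065 + 0.0653976 = 6.69546.
F = −kT ln Z = −0.0374 × ln(6.69546) = −0.0374 × 1.90143 = -0.07111 eV.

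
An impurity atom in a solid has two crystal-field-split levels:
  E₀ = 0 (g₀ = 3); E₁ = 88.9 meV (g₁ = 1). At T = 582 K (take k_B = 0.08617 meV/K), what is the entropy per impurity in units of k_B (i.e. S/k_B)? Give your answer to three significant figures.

1.25

k_BT = 0.08617 × 582 K = 50.151 meV.
Eᵢ/kT = 0, 1.7726.
Z = Σ gᵢe^(−Eᵢ/kT) = 3·e^(−0) + 1·e^(−1.7726) = 3.0000 + 0.16989 = 3.1699.
⟨E⟩ = Σ EᵢPᵢ = 4.7646 meV.
S/k_B = ln Z + ⟨E⟩/kT = ln(3.1699) + 4.7646/50.151 = 1.1537 + 0.095005 = 1.25.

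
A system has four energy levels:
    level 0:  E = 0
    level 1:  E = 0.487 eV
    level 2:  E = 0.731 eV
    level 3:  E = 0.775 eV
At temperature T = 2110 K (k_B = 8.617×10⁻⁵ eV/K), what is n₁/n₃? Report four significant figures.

4.874

k_BT = 8.617×10⁻⁵ × 2110 K = 0.181819 eV.
n₁/n₃ = exp[−(E₁−E₃)/kT] = exp(−(-0.288 eV)/(0.181819 eV)) = exp(1.58399) = 4.874.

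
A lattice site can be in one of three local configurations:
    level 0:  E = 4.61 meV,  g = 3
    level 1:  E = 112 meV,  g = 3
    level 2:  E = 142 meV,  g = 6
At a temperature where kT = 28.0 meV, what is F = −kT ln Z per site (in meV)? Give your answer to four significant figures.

-27.15 meV

Eᵢ/kT = 0.164643, 4.00000, 5.07143.
Z = Σ gᵢe^(−Eᵢ/kT) = 3·e^(−0.164643) + 3·e^(−4.00000) + 6·e^(−5.07143) = 2.54459 + 0.0549469 + 0.0376407 = 2.63718.
F = −kT ln Z = −28.0 × ln(2.63718) = −28.0 × 0.969710 = -27.15 meV.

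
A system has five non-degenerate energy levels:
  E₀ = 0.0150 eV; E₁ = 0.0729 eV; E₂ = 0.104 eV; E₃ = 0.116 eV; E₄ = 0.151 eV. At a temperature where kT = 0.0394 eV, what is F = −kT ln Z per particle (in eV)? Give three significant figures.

Eᵢ/kT = 0.38071, 1.8503, 2.6396, 2.9442, 3.8325.
Z = Σ e^(−Eᵢ/kT) = e^(−0.38071) + e^(−1.8503) + e^(−2.6396) + e^(−2.9442) + e^(−3.8325) = 0.68338 + 0.15719 + 0.071390 + 0.052644 + 0.021655 = 0.98626.
F = −kT ln Z = −0.0394 × ln(0.98626) = −0.0394 × -0.013835 = 0.000545 eV.

0.000545 eV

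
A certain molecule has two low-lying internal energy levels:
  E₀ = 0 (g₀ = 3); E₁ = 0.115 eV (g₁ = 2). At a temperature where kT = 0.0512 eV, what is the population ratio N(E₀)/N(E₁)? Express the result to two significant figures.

14

n₀/n₁ = (g₀/g₁) exp[−(E₀−E₁)/kT] = (3/2) × exp(−(-0.115 eV)/(0.0512 eV)) = (3/2) × exp(2.246) = 14.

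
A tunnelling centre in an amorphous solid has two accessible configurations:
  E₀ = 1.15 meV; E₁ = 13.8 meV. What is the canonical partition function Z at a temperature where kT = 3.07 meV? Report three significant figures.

Eᵢ/kT = 0.37459, 4.4951.
Z = Σ e^(−Eᵢ/kT) = e^(−0.37459) + e^(−4.4951) = 0.68757 + 0.011164 = 0.69873.

Z = 0.699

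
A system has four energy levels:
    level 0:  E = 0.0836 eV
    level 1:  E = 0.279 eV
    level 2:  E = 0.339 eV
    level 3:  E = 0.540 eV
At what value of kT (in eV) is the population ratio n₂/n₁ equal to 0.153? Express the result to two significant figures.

0.032 eV

n₂/n₁ = exp[−(E₂−E₁)/kT] = 0.153.
⇒ (E₂−E₁)/kT = ln(1/0.153) = ln(6.536) = 1.877.
kT = 0.060 eV / 1.877 = 0.032 eV.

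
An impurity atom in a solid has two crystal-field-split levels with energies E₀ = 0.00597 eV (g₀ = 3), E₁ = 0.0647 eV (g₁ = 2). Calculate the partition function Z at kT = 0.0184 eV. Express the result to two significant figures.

Z = 2.2

Eᵢ/kT = 0.3245, 3.516.
Z = Σ gᵢe^(−Eᵢ/kT) = 3·e^(−0.3245) + 2·e^(−3.516) = 2.169 + 0.05944 = 2.228.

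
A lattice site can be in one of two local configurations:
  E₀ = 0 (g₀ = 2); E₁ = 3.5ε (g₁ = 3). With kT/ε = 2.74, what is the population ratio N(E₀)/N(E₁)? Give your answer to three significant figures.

n₀/n₁ = (g₀/g₁) exp[−(E₀−E₁)/kT] = (2/3) × exp(−(-3.5ε)/(2.74ε)) = (2/3) × exp(1.2774) = 2.39.

2.39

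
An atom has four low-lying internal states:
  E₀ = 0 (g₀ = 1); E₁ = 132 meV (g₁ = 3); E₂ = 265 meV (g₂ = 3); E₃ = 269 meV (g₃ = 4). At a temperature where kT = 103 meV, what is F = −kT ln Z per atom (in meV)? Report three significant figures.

Eᵢ/kT = 0, 1.2816, 2.5728, 2.6117.
Z = Σ gᵢe^(−Eᵢ/kT) = 1·e^(−0) + 3·e^(−1.2816) + 3·e^(−2.5728) + 4·e^(−2.6117) = 1.0000 + 0.83278 + 0.22896 + 0.29364 = 2.3554.
F = −kT ln Z = −103 × ln(2.3554) = −103 × 0.85671 = -88.2 meV.

-88.2 meV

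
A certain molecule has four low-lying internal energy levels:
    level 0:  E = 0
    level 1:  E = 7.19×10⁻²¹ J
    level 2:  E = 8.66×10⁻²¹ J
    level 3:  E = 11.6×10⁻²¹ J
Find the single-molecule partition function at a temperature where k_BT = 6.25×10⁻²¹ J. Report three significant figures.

Z = 1.72

Eᵢ/kT = 0, 1.1504, 1.3856, 1.8560.
Z = Σ e^(−Eᵢ/kT) = e^(−0) + e^(−1.1504) + e^(−1.3856) + e^(−1.8560) = 1.0000 + 0.31651 + 0.25017 + 0.15630 = 1.7230.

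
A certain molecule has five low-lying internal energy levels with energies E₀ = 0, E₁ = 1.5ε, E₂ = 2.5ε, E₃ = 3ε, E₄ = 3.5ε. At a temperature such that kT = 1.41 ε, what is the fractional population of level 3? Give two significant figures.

Eᵢ/kT = 0, 1.064, 1.773, 2.128, 2.482.
Z = Σ e^(−Eᵢ/kT) = e^(−0) + e^(−1.064) + e^(−1.773) + e^(−2.128) + e^(−2.482) = 1.000 + 0.3451 + 0.1698 + 0.1191 + 0.08358 = 1.718.
P₃ = e^(−E₃/kT) / Z = 0.1191/1.718 = 0.069.

0.069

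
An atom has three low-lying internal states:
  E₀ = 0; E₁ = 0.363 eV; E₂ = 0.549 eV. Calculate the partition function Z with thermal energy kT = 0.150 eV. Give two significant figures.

Eᵢ/kT = 0, 2.420, 3.660.
Z = Σ e^(−Eᵢ/kT) = e^(−0) + e^(−2.420) + e^(−3.660) = 1.000 + 0.08892 + 0.02573 = 1.115.

Z = 1.1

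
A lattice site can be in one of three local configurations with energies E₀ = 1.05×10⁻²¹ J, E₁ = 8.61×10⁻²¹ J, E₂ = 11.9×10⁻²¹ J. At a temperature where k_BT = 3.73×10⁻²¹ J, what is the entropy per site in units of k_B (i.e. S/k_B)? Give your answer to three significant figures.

Eᵢ/kT = 0.28150, 2.3083, 3.1903.
Z = Σ e^(−Eᵢ/kT) = e^(−0.28150) + e^(−2.3083) + e^(−3.1903) = 0.75465 + 0.099430 + 0.041160 = 0.89524.
⟨E⟩ = Σ EᵢPᵢ = 2.3885 ×10⁻²¹ J.
S/k_B = ln Z + ⟨E⟩/kT = ln(0.89524) + 2.3885/3.73 = -0.11066 + 0.64035 = 0.530.

0.530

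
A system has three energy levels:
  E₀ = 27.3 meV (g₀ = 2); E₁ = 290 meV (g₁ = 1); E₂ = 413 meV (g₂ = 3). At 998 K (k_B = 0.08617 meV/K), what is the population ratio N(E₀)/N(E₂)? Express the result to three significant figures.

k_BT = 0.08617 × 998 K = 85.998 meV.
n₀/n₂ = (g₀/g₂) exp[−(E₀−E₂)/kT] = (2/3) × exp(−(-385.7 meV)/(85.998 meV)) = (2/3) × exp(4.4850) = 59.1.

59.1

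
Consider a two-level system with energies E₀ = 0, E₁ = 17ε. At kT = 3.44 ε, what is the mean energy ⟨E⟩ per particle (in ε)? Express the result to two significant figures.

Eᵢ/kT = 0, 4.942.
Z = Σ e^(−Eᵢ/kT) = e^(−0) + e^(−4.942) = 1.000 + 0.007140 = 1.007.
⟨E⟩ = Σ Eᵢ e^(−Eᵢ/kT) / Z = (0·1.000 + 17·0.007140) / 1.007 = 0.12 ε.

0.12 ε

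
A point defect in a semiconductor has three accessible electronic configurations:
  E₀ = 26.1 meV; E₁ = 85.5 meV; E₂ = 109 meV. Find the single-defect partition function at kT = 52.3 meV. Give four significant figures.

Z = 0.9265

Eᵢ/kT = 0.499044, 1.63480, 2.08413.
Z = Σ e^(−Eᵢ/kT) = e^(−0.499044) + e^(−1.63480) + e^(−2.08413) = 0.607111 + 0.194991 + 0.124415 = 0.926517.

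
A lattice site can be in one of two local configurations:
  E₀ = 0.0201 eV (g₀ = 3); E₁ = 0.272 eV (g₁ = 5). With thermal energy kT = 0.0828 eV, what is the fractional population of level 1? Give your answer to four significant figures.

0.07368

Eᵢ/kT = 0.242754, 3.28502.
Z = Σ gᵢe^(−Eᵢ/kT) = 3·e^(−0.242754) + 5·e^(−3.28502) = 2.35339 + 0.187199 = 2.54059.
P₁ = g₁ e^(−E₁/kT) / Z = 0.187199/2.54059 = 0.07368.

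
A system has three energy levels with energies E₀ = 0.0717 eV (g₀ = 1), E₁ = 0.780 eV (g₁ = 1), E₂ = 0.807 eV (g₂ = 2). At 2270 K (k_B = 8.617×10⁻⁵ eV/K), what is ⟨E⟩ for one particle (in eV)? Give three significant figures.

0.121 eV

k_BT = 8.617×10⁻⁵ × 2270 K = 0.19561 eV.
Eᵢ/kT = 0.36655, 3.9875, 4.1256.
Z = Σ gᵢe^(−Eᵢ/kT) = 1·e^(−0.36655) + 1·e^(−3.9875) + 2·e^(−4.1256) = 0.69312 + 0.018546 + 0.032308 = 0.74397.
⟨E⟩ = Σ Eᵢ gᵢe^(−Eᵢ/kT) / Z = (0.0717·0.69312 + 0.780·0.018546 + 0.807·0.032308) / 0.74397 = 0.121 eV.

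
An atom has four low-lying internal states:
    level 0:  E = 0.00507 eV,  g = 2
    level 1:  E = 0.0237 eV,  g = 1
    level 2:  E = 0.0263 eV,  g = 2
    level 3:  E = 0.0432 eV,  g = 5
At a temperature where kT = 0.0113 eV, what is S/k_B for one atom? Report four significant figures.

Eᵢ/kT = 0.448673, 2.09735, 2.32743, 3.82301.
Z = Σ gᵢe^(−Eᵢ/kT) = 2·e^(−0.448673) + 1·e^(−2.09735) + 2·e^(−2.32743) + 5·e^(−3.82301) = 1.27695 + 0.122781 + 0.195092 + 0.109309 = 1.70413.
⟨E⟩ = Σ EᵢPᵢ = 0.0112885 eV.
S/k_B = ln Z + ⟨E⟩/kT = ln(1.70413) + 0.0112885/0.0113 = 0.533055 + 0.998982 = 1.532.

1.532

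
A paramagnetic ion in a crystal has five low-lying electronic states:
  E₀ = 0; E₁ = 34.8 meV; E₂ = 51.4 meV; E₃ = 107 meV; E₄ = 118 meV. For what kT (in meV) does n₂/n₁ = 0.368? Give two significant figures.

17 meV

n₂/n₁ = exp[−(E₂−E₁)/kT] = 0.368.
⇒ (E₂−E₁)/kT = ln(1/0.368) = ln(2.717) = 0.9995.
kT = 16.6 meV / 0.9995 = 17 meV.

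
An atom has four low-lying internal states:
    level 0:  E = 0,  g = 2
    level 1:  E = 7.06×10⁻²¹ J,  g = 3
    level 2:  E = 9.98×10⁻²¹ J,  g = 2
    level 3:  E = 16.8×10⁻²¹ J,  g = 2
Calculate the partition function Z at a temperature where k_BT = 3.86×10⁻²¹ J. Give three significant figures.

Eᵢ/kT = 0, 1.8290, 2.5855, 4.3523.
Z = Σ gᵢe^(−Eᵢ/kT) = 2·e^(−0) + 3·e^(−1.8290) + 2·e^(−2.5855) + 2·e^(−4.3523) = 2.0000 + 0.48172 + 0.15072 + 0.025754 = 2.6582.

Z = 2.66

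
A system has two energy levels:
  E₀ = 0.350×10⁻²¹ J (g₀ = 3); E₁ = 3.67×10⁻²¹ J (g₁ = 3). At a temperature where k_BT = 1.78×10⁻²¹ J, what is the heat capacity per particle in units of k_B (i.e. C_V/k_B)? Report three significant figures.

0.404

Eᵢ/kT = 0.19663, 2.0618.
Z = Σ gᵢe^(−Eᵢ/kT) = 3·e^(−0.19663) + 3·e^(−2.0618) = 2.4645 + 0.38167 = 2.8462.
⟨E⟩ = 0.79520, ⟨E²⟩ = 1.9122.
C_V/k_B = (⟨E²⟩ − ⟨E⟩²)/(kT)² = (1.9122 − 0.63234)/3.1684 = 0.404.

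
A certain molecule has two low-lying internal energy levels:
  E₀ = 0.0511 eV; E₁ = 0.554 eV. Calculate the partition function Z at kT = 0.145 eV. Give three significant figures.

Z = 0.725

Eᵢ/kT = 0.35241, 3.8207.
Z = Σ e^(−Eᵢ/kT) = e^(−0.35241) + e^(−3.8207) = 0.70299 + 0.021912 = 0.72490.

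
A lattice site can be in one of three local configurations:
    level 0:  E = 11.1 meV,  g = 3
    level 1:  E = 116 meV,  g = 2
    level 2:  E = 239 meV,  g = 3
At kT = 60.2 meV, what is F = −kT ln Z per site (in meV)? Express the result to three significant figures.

-62.9 meV

Eᵢ/kT = 0.18439, 1.9269, 3.9701.
Z = Σ gᵢe^(−Eᵢ/kT) = 3·e^(−0.18439) + 2·e^(−1.9269) + 3·e^(−3.9701) = 2.4948 + 0.29120 + 0.056615 = 2.8426.
F = −kT ln Z = −60.2 × ln(2.8426) = −60.2 × 1.0447 = -62.9 meV.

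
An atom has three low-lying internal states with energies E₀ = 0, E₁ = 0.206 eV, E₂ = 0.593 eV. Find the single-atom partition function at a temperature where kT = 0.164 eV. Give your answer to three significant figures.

Z = 1.31

Eᵢ/kT = 0, 1.2561, 3.6159.
Z = Σ e^(−Eᵢ/kT) = e^(−0) + e^(−1.2561) + e^(−3.6159) = 1.0000 + 0.28476 + 0.026893 = 1.3117.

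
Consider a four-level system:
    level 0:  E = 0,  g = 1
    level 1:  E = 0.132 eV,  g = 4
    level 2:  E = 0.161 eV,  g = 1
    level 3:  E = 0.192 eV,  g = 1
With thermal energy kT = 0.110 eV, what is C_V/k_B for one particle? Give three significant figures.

Eᵢ/kT = 0, 1.2000, 1.4636, 1.7455.
Z = Σ gᵢe^(−Eᵢ/kT) = 1·e^(−0) + 4·e^(−1.2000) + 1·e^(−1.4636) + 1·e^(−1.7455) = 1.0000 + 1.2048 + 0.23140 + 0.17456 = 2.6108.
⟨E⟩ = 0.088021 eV, ⟨E²⟩ = 0.012803 eV².
C_V/k_B = (⟨E²⟩ − ⟨E⟩²)/(kT)² = (0.012803 − 0.0077477)/0.012100 = 0.418.

0.418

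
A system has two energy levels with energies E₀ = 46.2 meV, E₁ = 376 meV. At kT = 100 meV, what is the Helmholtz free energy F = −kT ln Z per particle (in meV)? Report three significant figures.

42.6 meV

Eᵢ/kT = 0.46200, 3.7600.
Z = Σ e^(−Eᵢ/kT) = e^(−0.46200) + e^(−3.7600) = 0.63002 + 0.023284 = 0.65330.
F = −kT ln Z = −100 × ln(0.65330) = −100 × -0.42572 = 42.6 meV.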